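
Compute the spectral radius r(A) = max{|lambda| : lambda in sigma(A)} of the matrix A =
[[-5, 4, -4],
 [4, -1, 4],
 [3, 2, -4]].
r(A) ≈ 6.4962

The eigenvalues of A are the roots of its characteristic polynomial. With M = A (coefficients from the trace, the sum of principal 2x2 minors, and det A):
  p(λ) = det(λ I - M) = λ^3 + 10λ^2 + 17λ - 88.
No integer candidate from the rational root theorem (±divisors of 88) is a root, so the roots are irrational. The cubic discriminant is Δ = -117120 < 0, so there is one real root and a complex-conjugate pair. p(2) = -6 and p(3) = 80 have opposite signs, so a root lies in (2, 3); Newton's method refines it to λ ≈ 2.0853. Dividing out (λ - (2.0853)) leaves approximately λ^2 + 12.0853λ + 42.2009. For λ^2 + 12.0853λ + 42.2009 the discriminant is -22.7502. It is negative, so the remaining roots are the complex-conjugate pair λ ≈ -6.0426 ± 2.3849i. Their product equals the constant term, so |λ|^2 ≈ 42.2009 and |λ| ≈ 6.4962.
Thus the eigenvalues (to 4 decimals) are 2.0853 (modulus 2.0853); -6.0426 ± 2.3849i (modulus 6.4962). The spectral radius is the largest modulus: r(A) ≈ 6.4962. (Cross-check: r(A) ≤ ||A||_2 ≈ 9.4189; equality holds whenever A is normal, though it can also hold for some non-normal A.)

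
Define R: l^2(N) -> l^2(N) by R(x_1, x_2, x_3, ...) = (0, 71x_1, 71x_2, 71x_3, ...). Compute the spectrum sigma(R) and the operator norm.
sigma(R) = closed disk {z in C : |z| ≤ 71}; ||R|| = 71

Note R = 71·U where U is the unit right shift (U x)_k = x_{k-1} (with x_0 := 0); so ||R|| = 71||U|| and sigma(R) = 71·sigma(U). ||R x||^2 = sum_{k≥1} |71x_k|^2 = 5041||x||^2, so ||R|| = 71 and sigma(R) ⊂ {|z| ≤ 71}. For any |lambda| < 71, the equation (R - lambda I) x = 0 forces x_1 = 0, then 71x_k = lambda x_{k+1} ⇒ x = 0, so R has no eigenvalues. But (R - lambda I) is not surjective for |lambda| < 71: solving (R - lambda I) x = e_1 would require x_n proportional to (lambda/71)^(-n), which is not in l^2. So every |lambda| < 71 lies in the residual spectrum. The boundary |lambda| = 71 is in the approximate point spectrum (the spectrum is closed). Hence sigma(R) is the closed disk of radius 71.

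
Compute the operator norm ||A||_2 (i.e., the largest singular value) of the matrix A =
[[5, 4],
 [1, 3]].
||A||_2 = sqrt((51 + sqrt(2117))/2) ≈ 6.9646 (= sqrt(largest eigenvalue of A^T A))

||A||_2 = sigma_max(A) = sqrt(lambda_max(A^T A)). Form the symmetric matrix M = A^T A =
[[26, 23],
 [23, 25]].
Its characteristic polynomial (trace, determinant of M give the coefficients) is
  p(λ) = det(λ I - M) = λ^2 - 51λ + 121.
For λ^2 - 51λ + 121 the discriminant is 2117. It is nonnegative but not a perfect square, so the roots are real and irrational: λ = (51 ± sqrt(2117))/2 ≈ 48.5054, 2.4946.
So the eigenvalues of A^T A are ≈ 2.4946, 48.5054 (all ≥ 0, as they must be for A^T A). The largest is λ_max = (51 + sqrt(2117))/2 ≈ 48.5054, hence ||A||_2 = sqrt(λ_max) = sqrt((51 + sqrt(2117))/2) ≈ 6.9646.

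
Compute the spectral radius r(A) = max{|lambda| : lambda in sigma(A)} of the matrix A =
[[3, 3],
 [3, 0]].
r(A) = (3 + sqrt(45))/2 ≈ 4.8541

The eigenvalues of A are the roots of its characteristic polynomial. With M = A (coefficients from the trace and determinant):
  p(λ) = det(λ I - M) = λ^2 - 3λ - 9.
For λ^2 - 3λ - 9 the discriminant is 45. It is nonnegative but not a perfect square, so the roots are real and irrational: λ = (3 ± sqrt(45))/2 ≈ 4.8541, -1.8541.
Thus the eigenvalues (to 4 decimals) are 4.8541 (modulus 4.8541); -1.8541 (modulus 1.8541). The spectral radius is the largest modulus: r(A) = (3 + sqrt(45))/2 ≈ 4.8541. (Cross-check: r(A) ≤ ||A||_2 ≈ 4.8541; equality holds whenever A is normal, though it can also hold for some non-normal A.)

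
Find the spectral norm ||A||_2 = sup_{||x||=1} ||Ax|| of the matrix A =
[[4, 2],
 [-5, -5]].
||A||_2 = sqrt((70 + sqrt(4500))/2) ≈ 8.279 (= sqrt(largest eigenvalue of A^T A))

||A||_2 = sigma_max(A) = sqrt(lambda_max(A^T A)). Form the symmetric matrix M = A^T A =
[[41, 33],
 [33, 29]].
Its characteristic polynomial (trace, determinant of M give the coefficients) is
  p(λ) = det(λ I - M) = λ^2 - 70λ + 100.
For λ^2 - 70λ + 100 the discriminant is 4500. It is nonnegative but not a perfect square, so the roots are real and irrational: λ = (70 ± sqrt(4500))/2 ≈ 68.541, 1.459.
So the eigenvalues of A^T A are ≈ 1.459, 68.541 (all ≥ 0, as they must be for A^T A). The largest is λ_max = (70 + sqrt(4500))/2 ≈ 68.541, hence ||A||_2 = sqrt(λ_max) = sqrt((70 + sqrt(4500))/2) ≈ 8.279.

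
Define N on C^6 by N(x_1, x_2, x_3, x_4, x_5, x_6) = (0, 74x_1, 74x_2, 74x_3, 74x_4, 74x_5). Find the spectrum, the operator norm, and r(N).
sigma(N) = {0}; ||N|| = 74; r(N) = 0. (N is nilpotent with N^6 = 0.)

On C^6, N is a strictly lower-triangular matrix with 74 on the subdiagonal and zeros elsewhere, so its characteristic polynomial is lambda^6 and every eigenvalue is 0: sigma(N) = {0}. For the operator norm, N e_i = 74e_{i+1} for i = 1, ..., 5 and N e_6 = 0, so the singular values of N are 74 (with multiplicity 5) and 0; hence ||N|| = 74. The spectral radius r(N) = max|lambda| = 0. Note ||N|| > r(N) — characteristic of non-normal nilpotent operators. Indeed N^6 = 0.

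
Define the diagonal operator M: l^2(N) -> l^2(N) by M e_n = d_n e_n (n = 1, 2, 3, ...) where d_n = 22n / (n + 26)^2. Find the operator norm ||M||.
||M|| = 11/52 (attained at n = 26)

For M diagonal, ||M|| = sup_n |d_n|. Treat f(x) = 22x / (x + 26)^2 for real x > 0. By the quotient rule, f'(x) = 22(26 - x)/(x + 26)^3, which is positive for x < 26 and negative for x > 26. So f has a unique maximum at x = 26, and since 26 is a positive integer, the supremum over n ≥ 1 is attained at n = 26: d_26 = 22·26/(26 + 26)^2 = 22·26/2704 = 11/52. Hence ||M|| = 11/52.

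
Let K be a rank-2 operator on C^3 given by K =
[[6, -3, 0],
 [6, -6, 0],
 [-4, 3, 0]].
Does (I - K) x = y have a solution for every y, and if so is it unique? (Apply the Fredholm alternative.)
(I - K) is invertible (det(I - K) = -17 ≠ 0), so for every y in C^3 the equation (I - K) x = y has a unique solution.

K has rank 2 and factors as K = U V^T = u1 v1^T + u2 v2^T with u1 = (-1, -2, 1), v1 = (-3, 3, 0), u2 = (3, 0, -1), v2 = (1, 0, 0) (multiplying out reproduces the displayed K). The nonzero eigenvalues of U V^T coincide with those of the 2 x 2 matrix G = V^T U = [[v1·u1, v1·u2], [v2·u1, v2·u2]] = [[-3, -9], [-1, 3]], and by the Sylvester determinant identity det(I_3 - U V^T) = det(I_2 - V^T U) = det([[4, 9], [1, -2]]) = (4)(-2) - (9)(1) = -17. (Direct check: I - K =
[[-5, 3, 0],
 [-6, 7, 0],
 [4, -3, 1]]
has determinant -17.) The finite-dimensional Fredholm alternative says: either (I - K) is invertible, or ker(I - K) ≠ {0} and then range(I - K) = ker((I - K)^*)^⊥, with dim ker(I - K) = dim ker((I - K)^*). Since det(I - K) ≠ 0, 1 is not an eigenvalue of K and ker(I - K) = {0}, so we are in the first case: for every y there is a unique x = (I - K)^(-1) y. (Explicitly, by the Woodbury identity, (I - U V^T)^(-1) = I + U (I_2 - G)^(-1) V^T.)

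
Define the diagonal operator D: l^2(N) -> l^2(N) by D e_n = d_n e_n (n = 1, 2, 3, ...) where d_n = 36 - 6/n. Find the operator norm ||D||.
||D|| = 36

For a diagonal operator on l^2 with entries d_n, ||D|| = sup_n |d_n|. Here d_1 = 30, d_2 = 33, ..., and d_n = 36 - 6/n increases monotonically toward 36. All terms lie in [30, 36), so |d_n| = d_n and the supremum is the limit 36, which is not attained by any individual d_n. Hence ||D|| = 36.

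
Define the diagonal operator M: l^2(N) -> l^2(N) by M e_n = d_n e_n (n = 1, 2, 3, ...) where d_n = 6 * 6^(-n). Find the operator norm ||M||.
||M|| = 1 (attained at n = 1)

For M diagonal, ||M|| = sup_n |d_n|. The sequence d_n = 6 * 6^(-n) is positive and strictly decreasing (ratio 6^(-1) < 1), so the supremum is d_1 = 6/6 = 1. Hence ||M|| = 1.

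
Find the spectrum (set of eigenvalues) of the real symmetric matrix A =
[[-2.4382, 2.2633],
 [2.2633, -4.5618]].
sigma(A) ≈ {-6, -1}

A is real symmetric, so its spectrum consists of real eigenvalues. Expanding the characteristic polynomial of the displayed matrix gives
  det(λ I - A) = p(λ) = λ^2 + (7)λ + (6).
Solving p(λ) = 0 yields eigenvalues ≈ -6, -1. (A is shown rounded to 4 decimals, so these recover the underlying integer eigenvalues to within that precision.)
Verification: the trace of A = -7 equals the sum of eigenvalues -7, and det(A) ≈ 6.0001 matches the eigenvalue product 6.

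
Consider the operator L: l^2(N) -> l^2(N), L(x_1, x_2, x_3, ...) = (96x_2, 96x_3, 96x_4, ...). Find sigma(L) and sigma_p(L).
sigma(L) = closed disk {z in C : |z| ≤ 96}; sigma_p(L) = open disk {z in C : |z| < 96}

Note L = 96·V where V is the unit left shift (V x)_k = x_{k+1}; so sigma(L) = 96·sigma(V) and ||L|| = 96||V||. ||L x||^2 = 9216sum_{k≥2} |x_k|^2 ≤ 9216||x||^2, with equality on {x : x_1 = 0}, so ||L|| = 96. For any lambda with |lambda| < 96, set r = lambda/96 (|r| < 1); the vector x = (1, r, r^2, ...) is in l^2 and satisfies L x = 96(r, r^2, ...) = lambda x, so lambda is an eigenvalue. On the boundary |lambda| = 96 the geometric series diverges, so no l^2 eigenvector exists, but these lambda lie in the approximate point spectrum. Hence sigma(L) is the closed disk of radius 96 and sigma_p(L) is the open disk.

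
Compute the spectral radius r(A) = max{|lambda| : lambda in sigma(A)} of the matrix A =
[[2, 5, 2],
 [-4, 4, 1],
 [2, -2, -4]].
r(A) ≈ 5.0081

The eigenvalues of A are the roots of its characteristic polynomial. With M = A (coefficients from the trace, the sum of principal 2x2 minors, and det A):
  p(λ) = det(λ I - M) = λ^3 - 2λ^2 + 2λ + 98.
No integer candidate from the rational root theorem (±divisors of 98) is a root, so the roots are irrational. The cubic discriminant is Δ = -263244 < 0, so there is one real root and a complex-conjugate pair. p(-4) = -6 and p(-3) = 47 have opposite signs, so a root lies in (-4, -3); Newton's method refines it to λ ≈ -3.9073. Dividing out (λ - (-3.9073)) leaves approximately λ^2 - 5.9073λ + 25.0814. For λ^2 - 5.9073λ + 25.0814 the discriminant is -65.4296. It is negative, so the remaining roots are the complex-conjugate pair λ ≈ 2.9536 ± 4.0444i. Their product equals the constant term, so |λ|^2 ≈ 25.0814 and |λ| ≈ 5.0081.
Thus the eigenvalues (to 4 decimals) are -3.9073 (modulus 3.9073); 2.9536 ± 4.0444i (modulus 5.0081). The spectral radius is the largest modulus: r(A) ≈ 5.0081. (Cross-check: r(A) ≤ ||A||_2 ≈ 7.8911; equality holds whenever A is normal, though it can also hold for some non-normal A.)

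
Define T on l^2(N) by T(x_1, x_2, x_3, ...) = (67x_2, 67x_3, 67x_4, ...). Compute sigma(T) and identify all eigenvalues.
sigma(T) = closed disk {z in C : |z| ≤ 67}; sigma_p(T) = open disk {z in C : |z| < 67}

Note T = 67·V where V is the unit left shift (V x)_k = x_{k+1}; so sigma(T) = 67·sigma(V) and ||T|| = 67||V||. ||T x||^2 = 4489sum_{k≥2} |x_k|^2 ≤ 4489||x||^2, with equality on {x : x_1 = 0}, so ||T|| = 67. For any lambda with |lambda| < 67, set r = lambda/67 (|r| < 1); the vector x = (1, r, r^2, ...) is in l^2 and satisfies T x = 67(r, r^2, ...) = lambda x, so lambda is an eigenvalue. On the boundary |lambda| = 67 the geometric series diverges, so no l^2 eigenvector exists, but these lambda lie in the approximate point spectrum. Hence sigma(T) is the closed disk of radius 67 and sigma_p(T) is the open disk.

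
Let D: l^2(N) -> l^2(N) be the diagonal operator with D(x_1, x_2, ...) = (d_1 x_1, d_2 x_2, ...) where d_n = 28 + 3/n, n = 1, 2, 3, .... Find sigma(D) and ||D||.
sigma(D) = {28 + 3/n : n ≥ 1} ∪ {28}; ||D|| = 31

A bounded diagonal operator on l^2 with diagonal entries d_n has spectrum equal to the closure of {d_n : n ≥ 1}: every d_n is an eigenvalue (with eigenvector e_n), so {d_n} ⊂ sigma(D); the spectrum is closed, so its closure is too; and for lambda not in the closure, (D - lambda I) has bounded inverse (the diagonal entries 1/(d_n - lambda) are bounded). For our sequence d_n = 28 + 3/n, n = 1, 2, 3, ...:
  - {d_n} = {28 + 3/n : n ≥ 1}; the only limit point is 28
  - closure = {28 + 3/n : n ≥ 1} ∪ {28}
For the norm: a diagonal operator has ||D|| = sup_n |d_n|. Here d_n = 28 + 3/n is positive and decreasing, so sup_n |d_n| = d_1 = 28 + 3 = 31. So ||D|| = 31.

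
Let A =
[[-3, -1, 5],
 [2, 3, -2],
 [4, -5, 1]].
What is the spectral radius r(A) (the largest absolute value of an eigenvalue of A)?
r(A) ≈ 6.5254

The eigenvalues of A are the roots of its characteristic polynomial. With M = A (coefficients from the trace, the sum of principal 2x2 minors, and det A):
  p(λ) = det(λ I - M) = λ^3 - λ^2 - 37λ + 79.
No integer candidate from the rational root theorem (±divisors of 79) is a root, so the roots are irrational. The cubic discriminant is Δ = 88404 > 0, so there are three distinct real roots. p(-7) = -54 and p(-6) = 49 have opposite signs, so a root lies in (-7, -6); Newton's method refines it to λ ≈ -6.5254. p(2) = 9 and p(3) = -14 have opposite signs, so a root lies in (2, 3); Newton's method refines it to λ ≈ 2.3304. p(5) = -6 and p(6) = 37 have opposite signs, so a root lies in (5, 6); Newton's method refines it to λ ≈ 5.195. Check (Vieta): the three roots sum to 1, matching tr M = 1.
Thus the eigenvalues (to 4 decimals) are -6.5254 (modulus 6.5254); 2.3304 (modulus 2.3304); 5.195 (modulus 5.195). The spectral radius is the largest modulus: r(A) ≈ 6.5254. (Cross-check: r(A) ≤ ||A||_2 ≈ 6.9931; equality holds whenever A is normal, though it can also hold for some non-normal A.)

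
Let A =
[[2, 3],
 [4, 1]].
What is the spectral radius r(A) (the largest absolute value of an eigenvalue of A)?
r(A) = 5

The eigenvalues of A are the roots of its characteristic polynomial. With M = A (coefficients from the trace and determinant):
  p(λ) = det(λ I - M) = λ^2 - 3λ - 10.
For λ^2 - 3λ - 10 the discriminant is 49. It is a perfect square (7^2), so the roots are rational: λ = (3 ± 7)/2 = 5, -2.
Thus the eigenvalues (to 4 decimals) are 5 (modulus 5); -2 (modulus 2). The spectral radius is the largest modulus: r(A) = 5. (Cross-check: r(A) ≤ ||A||_2 ≈ 5.1167; equality holds whenever A is normal, though it can also hold for some non-normal A.)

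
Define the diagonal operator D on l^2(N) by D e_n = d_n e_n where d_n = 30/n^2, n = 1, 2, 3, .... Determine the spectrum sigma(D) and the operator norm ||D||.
sigma(D) = {30/n^2 : n ≥ 1} ∪ {0}; ||D|| = 30

A bounded diagonal operator on l^2 with diagonal entries d_n has spectrum equal to the closure of {d_n : n ≥ 1}: every d_n is an eigenvalue (with eigenvector e_n), so {d_n} ⊂ sigma(D); the spectrum is closed, so its closure is too; and for lambda not in the closure, (D - lambda I) has bounded inverse (the diagonal entries 1/(d_n - lambda) are bounded). For our sequence d_n = 30/n^2, n = 1, 2, 3, ...:
  - {d_n} = {30/n^2 : n ≥ 1}; the only limit point is 0
  - closure = {30/n^2 : n ≥ 1} ∪ {0}
For the norm: a diagonal operator has ||D|| = sup_n |d_n|. Here d_n = 30/n^2 is positive and decreasing, so sup_n |d_n| = d_1 = 30. So ||D|| = 30.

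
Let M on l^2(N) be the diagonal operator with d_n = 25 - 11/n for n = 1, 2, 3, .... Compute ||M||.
||M|| = 25

For a diagonal operator on l^2 with entries d_n, ||M|| = sup_n |d_n|. Here d_1 = 14, d_2 = 39/2, ..., and d_n = 25 - 11/n increases monotonically toward 25. All terms lie in [14, 25), so |d_n| = d_n and the supremum is the limit 25, which is not attained by any individual d_n. Hence ||M|| = 25.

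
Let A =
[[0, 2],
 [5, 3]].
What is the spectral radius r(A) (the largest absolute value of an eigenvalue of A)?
r(A) = 5

The eigenvalues of A are the roots of its characteristic polynomial. With M = A (coefficients from the trace and determinant):
  p(λ) = det(λ I - M) = λ^2 - 3λ - 10.
For λ^2 - 3λ - 10 the discriminant is 49. It is a perfect square (7^2), so the roots are rational: λ = (3 ± 7)/2 = 5, -2.
Thus the eigenvalues (to 4 decimals) are 5 (modulus 5); -2 (modulus 2). The spectral radius is the largest modulus: r(A) = 5. (Cross-check: r(A) ≤ ||A||_2 ≈ 5.9292; equality holds whenever A is normal, though it can also hold for some non-normal A.)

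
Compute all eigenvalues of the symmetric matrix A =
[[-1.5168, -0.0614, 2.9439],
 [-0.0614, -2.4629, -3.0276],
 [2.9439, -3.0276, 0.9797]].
sigma(A) ≈ {-5, -2, 4}

A is real symmetric, so its spectrum consists of real eigenvalues. Expanding the characteristic polynomial of the displayed matrix gives
  det(λ I - A) = p(λ) = λ^3 + (3)λ^2 + (-18)λ + (-40).
Solving p(λ) = 0 yields eigenvalues ≈ -5, -2, 4. (A is shown rounded to 4 decimals, so these recover the underlying integer eigenvalues to within that precision.)
Verification: the trace of A = -3 equals the sum of eigenvalues -3, and det(A) ≈ 39.9991 matches the eigenvalue product 40.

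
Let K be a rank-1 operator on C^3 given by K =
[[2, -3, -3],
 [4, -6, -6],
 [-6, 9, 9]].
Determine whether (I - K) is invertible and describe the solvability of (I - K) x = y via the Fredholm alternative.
(I - K) is invertible (det(I - K) = -4 ≠ 0), so for every y in C^3 the equation (I - K) x = y has a unique solution.

K has rank 1, so it is an outer product K = u v^T: every row of K is a multiple of one row vector. Reading off the entries, u = (1, 2, -3) and v = (2, -3, -3) (row i of K equals u_i·v^T). A rank-one matrix u v^T satisfies K u = u (v·u) and kills the (2)-dimensional subspace v^⊥, so its characteristic polynomial is lambda^2 (lambda - v·u) with v·u = tr K = 5. Hence the eigenvalues of I - K are 1 (multiplicity 2) and 1 - (5) = -4, so det(I - K) = -4. (Direct check: I - K =
[[-1, 3, 3],
 [-4, 7, 6],
 [6, -9, -8]]
has determinant -4.) The finite-dimensional Fredholm alternative says: either (I - K) is invertible, or ker(I - K) ≠ {0} and then range(I - K) = ker((I - K)^*)^⊥, with dim ker(I - K) = dim ker((I - K)^*). Since det(I - K) ≠ 0, 1 is not an eigenvalue of K and ker(I - K) = {0}, so we are in the first case: for every y there is a unique x = (I - K)^(-1) y. Explicitly, by the Sherman–Morrison formula, (I - u v^T)^(-1) = I + u v^T/(1 - v·u), i.e. (I - K)^(-1) = I + K/(-4).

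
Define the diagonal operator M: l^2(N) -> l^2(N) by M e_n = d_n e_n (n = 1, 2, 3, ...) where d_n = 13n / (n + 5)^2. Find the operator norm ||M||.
||M|| = 13/20 (attained at n = 5)

For M diagonal, ||M|| = sup_n |d_n|. Treat f(x) = 13x / (x + 5)^2 for real x > 0. By the quotient rule, f'(x) = 13(5 - x)/(x + 5)^3, which is positive for x < 5 and negative for x > 5. So f has a unique maximum at x = 5, and since 5 is a positive integer, the supremum over n ≥ 1 is attained at n = 5: d_5 = 13·5/(5 + 5)^2 = 13·5/100 = 13/20. Hence ||M|| = 13/20.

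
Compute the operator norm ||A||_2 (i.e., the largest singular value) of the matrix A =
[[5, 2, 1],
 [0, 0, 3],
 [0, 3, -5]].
||A||_2 ≈ 6.4061 (= sqrt(largest eigenvalue of A^T A))

||A||_2 = sigma_max(A) = sqrt(lambda_max(A^T A)). Form the symmetric matrix M = A^T A =
[[25, 10, 5],
 [10, 13, -13],
 [5, -13, 35]].
Its characteristic polynomial (trace, sum of principal 2x2 minors, determinant of M give the coefficients) is
  p(λ) = det(λ I - M) = λ^3 - 73λ^2 + 1361λ - 2025.
No integer candidate from the rational root theorem (±divisors of 2025) is a root, so the roots are irrational. The cubic discriminant is Δ = 146645360 > 0, so there are three distinct real roots. p(1) = -736 and p(2) = 413 have opposite signs, so a root lies in (1, 2); Newton's method refines it to λ ≈ 1.6266. p(30) = 105 and p(31) = -196 have opposite signs, so a root lies in (30, 31); Newton's method refines it to λ ≈ 30.3353. p(41) = -16 and p(42) = 453 have opposite signs, so a root lies in (41, 42); Newton's method refines it to λ ≈ 41.0381. Check (Vieta): the three roots sum to 73, matching tr M = 73.
So the eigenvalues of A^T A are ≈ 1.6266, 30.3353, 41.0381 (all ≥ 0, as they must be for A^T A). The largest is λ_max ≈ 41.0381, hence ||A||_2 = sqrt(λ_max) ≈ 6.4061.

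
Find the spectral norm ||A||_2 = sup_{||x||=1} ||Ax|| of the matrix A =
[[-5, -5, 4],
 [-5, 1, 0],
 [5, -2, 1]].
||A||_2 ≈ 9.1255 (= sqrt(largest eigenvalue of A^T A))

||A||_2 = sigma_max(A) = sqrt(lambda_max(A^T A)). Form the symmetric matrix M = A^T A =
[[75, 10, -15],
 [10, 30, -22],
 [-15, -22, 17]].
Its characteristic polynomial (trace, sum of principal 2x2 minors, determinant of M give the coefficients) is
  p(λ) = det(λ I - M) = λ^3 - 122λ^2 + 3226λ - 100.
No integer candidate from the rational root theorem (±divisors of 100) is a root, so the roots are irrational. The cubic discriminant is Δ = 20587830880 > 0, so there are three distinct real roots. p(0) = -100 and p(1) = 3005 have opposite signs, so a root lies in (0, 1); Newton's method refines it to λ ≈ 0.031. p(38) = 1192 and p(39) = -529 have opposite signs, so a root lies in (38, 39); Newton's method refines it to λ ≈ 38.6934. p(83) = -1013 and p(84) = 2756 have opposite signs, so a root lies in (83, 84); Newton's method refines it to λ ≈ 83.2756. Check (Vieta): the three roots sum to 122, matching tr M = 122.
So the eigenvalues of A^T A are ≈ 0.031, 38.6934, 83.2756 (all ≥ 0, as they must be for A^T A). The largest is λ_max ≈ 83.2756, hence ||A||_2 = sqrt(λ_max) ≈ 9.1255.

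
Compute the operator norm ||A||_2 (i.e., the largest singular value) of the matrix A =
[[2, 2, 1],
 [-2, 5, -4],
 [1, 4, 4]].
||A||_2 ≈ 6.7883 (= sqrt(largest eigenvalue of A^T A))

||A||_2 = sigma_max(A) = sqrt(lambda_max(A^T A)). Form the symmetric matrix M = A^T A =
[[9, -2, 14],
 [-2, 45, -2],
 [14, -2, 33]].
Its characteristic polynomial (trace, sum of principal 2x2 minors, determinant of M give the coefficients) is
  p(λ) = det(λ I - M) = λ^3 - 87λ^2 + 1983λ - 4489.
No integer candidate from the rational root theorem (±divisors of 4489) is a root, so the roots are irrational. The cubic discriminant is Δ = 144460800 > 0, so there are three distinct real roots. p(2) = -863 and p(3) = 704 have opposite signs, so a root lies in (2, 3); Newton's method refines it to λ ≈ 2.5381. p(38) = 109 and p(39) = -160 have opposite signs, so a root lies in (38, 39); Newton's method refines it to λ ≈ 38.3803. p(46) = -27 and p(47) = 352 have opposite signs, so a root lies in (46, 47); Newton's method refines it to λ ≈ 46.0815. Check (Vieta): the three roots sum to 87, matching tr M = 87.
So the eigenvalues of A^T A are ≈ 2.5381, 38.3803, 46.0815 (all ≥ 0, as they must be for A^T A). The largest is λ_max ≈ 46.0815, hence ||A||_2 = sqrt(λ_max) ≈ 6.7883.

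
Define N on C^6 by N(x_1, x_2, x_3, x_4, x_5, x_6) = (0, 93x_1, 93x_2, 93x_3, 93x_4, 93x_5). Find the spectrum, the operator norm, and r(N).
sigma(N) = {0}; ||N|| = 93; r(N) = 0. (N is nilpotent with N^6 = 0.)

On C^6, N is a strictly lower-triangular matrix with 93 on the subdiagonal and zeros elsewhere, so its characteristic polynomial is lambda^6 and every eigenvalue is 0: sigma(N) = {0}. For the operator norm, N e_i = 93e_{i+1} for i = 1, ..., 5 and N e_6 = 0, so the singular values of N are 93 (with multiplicity 5) and 0; hence ||N|| = 93. The spectral radius r(N) = max|lambda| = 0. Note ||N|| > r(N) — characteristic of non-normal nilpotent operators. Indeed N^6 = 0.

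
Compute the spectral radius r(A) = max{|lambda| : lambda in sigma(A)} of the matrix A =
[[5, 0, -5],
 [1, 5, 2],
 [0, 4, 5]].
r(A) ≈ 6.9851

The eigenvalues of A are the roots of its characteristic polynomial. With M = A (coefficients from the trace, the sum of principal 2x2 minors, and det A):
  p(λ) = det(λ I - M) = λ^3 - 15λ^2 + 67λ - 65.
No integer candidate from the rational root theorem (±divisors of 65) is a root, so the roots are irrational. The cubic discriminant is Δ = -8752 < 0, so there is one real root and a complex-conjugate pair. p(1) = -12 and p(2) = 17 have opposite signs, so a root lies in (1, 2); Newton's method refines it to λ ≈ 1.3322. Dividing out (λ - (1.3322)) leaves approximately λ^2 - 13.6678λ + 48.7919. For λ^2 - 13.6678λ + 48.7919 the discriminant is -8.3585. It is negative, so the remaining roots are the complex-conjugate pair λ ≈ 6.8339 ± 1.4456i. Their product equals the constant term, so |λ|^2 ≈ 48.7919 and |λ| ≈ 6.9851.
Thus the eigenvalues (to 4 decimals) are 1.3322 (modulus 1.3322); 6.8339 ± 1.4456i (modulus 6.9851). The spectral radius is the largest modulus: r(A) ≈ 6.9851. (Cross-check: r(A) ≤ ||A||_2 ≈ 9.0798; equality holds whenever A is normal, though it can also hold for some non-normal A.)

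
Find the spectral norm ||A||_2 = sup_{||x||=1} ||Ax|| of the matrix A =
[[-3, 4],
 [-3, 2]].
||A||_2 = sqrt((38 + sqrt(1300))/2) ≈ 6.085 (= sqrt(largest eigenvalue of A^T A))

||A||_2 = sigma_max(A) = sqrt(lambda_max(A^T A)). Form the symmetric matrix M = A^T A =
[[18, -18],
 [-18, 20]].
Its characteristic polynomial (trace, determinant of M give the coefficients) is
  p(λ) = det(λ I - M) = λ^2 - 38λ + 36.
For λ^2 - 38λ + 36 the discriminant is 1300. It is nonnegative but not a perfect square, so the roots are real and irrational: λ = (38 ± sqrt(1300))/2 ≈ 37.0278, 0.9722.
So the eigenvalues of A^T A are ≈ 0.9722, 37.0278 (all ≥ 0, as they must be for A^T A). The largest is λ_max = (38 + sqrt(1300))/2 ≈ 37.0278, hence ||A||_2 = sqrt(λ_max) = sqrt((38 + sqrt(1300))/2) ≈ 6.085.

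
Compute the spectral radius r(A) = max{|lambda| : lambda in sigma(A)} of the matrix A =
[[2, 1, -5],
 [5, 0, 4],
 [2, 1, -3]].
r(A) ≈ 3.367

The eigenvalues of A are the roots of its characteristic polynomial. With M = A (coefficients from the trace, the sum of principal 2x2 minors, and det A):
  p(λ) = det(λ I - M) = λ^3 + λ^2 - 5λ + 10.
No integer candidate from the rational root theorem (±divisors of 10) is a root, so the roots are irrational. The cubic discriminant is Δ = -3115 < 0, so there is one real root and a complex-conjugate pair. p(-4) = -18 and p(-3) = 7 have opposite signs, so a root lies in (-4, -3); Newton's method refines it to λ ≈ -3.367. Dividing out (λ - (-3.367)) leaves approximately λ^2 - 2.367λ + 2.97. For λ^2 - 2.367λ + 2.97 the discriminant is -6.2769. It is negative, so the remaining roots are the complex-conjugate pair λ ≈ 1.1835 ± 1.2527i. Their product equals the constant term, so |λ|^2 ≈ 2.97 and |λ| ≈ 1.7234.
Thus the eigenvalues (to 4 decimals) are -3.367 (modulus 3.367); 1.1835 ± 1.2527i (modulus 1.7234). The spectral radius is the largest modulus: r(A) ≈ 3.367. (Cross-check: r(A) ≤ ||A||_2 ≈ 7.2035; equality holds whenever A is normal, though it can also hold for some non-normal A.)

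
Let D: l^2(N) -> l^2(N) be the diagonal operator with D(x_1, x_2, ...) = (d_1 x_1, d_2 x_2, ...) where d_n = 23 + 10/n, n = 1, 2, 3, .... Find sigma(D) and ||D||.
sigma(D) = {23 + 10/n : n ≥ 1} ∪ {23}; ||D|| = 33

A bounded diagonal operator on l^2 with diagonal entries d_n has spectrum equal to the closure of {d_n : n ≥ 1}: every d_n is an eigenvalue (with eigenvector e_n), so {d_n} ⊂ sigma(D); the spectrum is closed, so its closure is too; and for lambda not in the closure, (D - lambda I) has bounded inverse (the diagonal entries 1/(d_n - lambda) are bounded). For our sequence d_n = 23 + 10/n, n = 1, 2, 3, ...:
  - {d_n} = {23 + 10/n : n ≥ 1}; the only limit point is 23
  - closure = {23 + 10/n : n ≥ 1} ∪ {23}
For the norm: a diagonal operator has ||D|| = sup_n |d_n|. Here d_n = 23 + 10/n is positive and decreasing, so sup_n |d_n| = d_1 = 23 + 10 = 33. So ||D|| = 33.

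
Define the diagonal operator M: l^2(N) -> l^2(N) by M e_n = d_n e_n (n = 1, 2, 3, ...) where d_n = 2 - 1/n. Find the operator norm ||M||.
||M|| = 2

For a diagonal operator on l^2 with entries d_n, ||M|| = sup_n |d_n|. Here d_1 = 1, d_2 = 3/2, ..., and d_n = 2 - 1/n increases monotonically toward 2. All terms lie in [1, 2), so |d_n| = d_n and the supremum is the limit 2, which is not attained by any individual d_n. Hence ||M|| = 2.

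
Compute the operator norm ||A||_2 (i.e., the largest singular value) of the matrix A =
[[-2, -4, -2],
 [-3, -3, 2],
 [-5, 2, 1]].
||A||_2 ≈ 6.5119 (= sqrt(largest eigenvalue of A^T A))

||A||_2 = sigma_max(A) = sqrt(lambda_max(A^T A)). Form the symmetric matrix M = A^T A =
[[38, 7, -7],
 [7, 29, 4],
 [-7, 4, 9]].
Its characteristic polynomial (trace, sum of principal 2x2 minors, determinant of M give the coefficients) is
  p(λ) = det(λ I - M) = λ^3 - 76λ^2 + 1591λ - 7056.
No integer candidate from the rational root theorem (±divisors of 7056) is a root, so the roots are irrational. The cubic discriminant is Δ = 134994804 > 0, so there are three distinct real roots. p(6) = -30 and p(7) = 700 have opposite signs, so a root lies in (6, 7); Newton's method refines it to λ ≈ 6.0382. p(27) = 180 and p(28) = -140 have opposite signs, so a root lies in (27, 28); Newton's method refines it to λ ≈ 27.5574. p(42) = -210 and p(43) = 340 have opposite signs, so a root lies in (42, 43); Newton's method refines it to λ ≈ 42.4043. Check (Vieta): the three roots sum to 76, matching tr M = 76.
So the eigenvalues of A^T A are ≈ 6.0382, 27.5574, 42.4043 (all ≥ 0, as they must be for A^T A). The largest is λ_max ≈ 42.4043, hence ||A||_2 = sqrt(λ_max) ≈ 6.5119.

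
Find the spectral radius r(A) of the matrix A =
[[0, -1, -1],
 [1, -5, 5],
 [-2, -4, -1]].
r(A) ≈ 5.415

The eigenvalues of A are the roots of its characteristic polynomial. With M = A (coefficients from the trace, the sum of principal 2x2 minors, and det A):
  p(λ) = det(λ I - M) = λ^3 + 6λ^2 + 24λ - 23.
No integer candidate from the rational root theorem (±divisors of 23) is a root, so the roots are irrational. The cubic discriminant is Δ = -88587 < 0, so there is one real root and a complex-conjugate pair. p(0) = -23 and p(1) = 8 have opposite signs, so a root lies in (0, 1); Newton's method refines it to λ ≈ 0.7844. Dividing out (λ - (0.7844)) leaves approximately λ^2 + 6.7844λ + 29.3217. For λ^2 + 6.7844λ + 29.3217 the discriminant is -71.2587. It is negative, so the remaining roots are the complex-conjugate pair λ ≈ -3.3922 ± 4.2207i. Their product equals the constant term, so |λ|^2 ≈ 29.3217 and |λ| ≈ 5.415.
Thus the eigenvalues (to 4 decimals) are 0.7844 (modulus 0.7844); -3.3922 ± 4.2207i (modulus 5.415). The spectral radius is the largest modulus: r(A) ≈ 5.415. (Cross-check: r(A) ≤ ||A||_2 ≈ 7.4771; equality holds whenever A is normal, though it can also hold for some non-normal A.)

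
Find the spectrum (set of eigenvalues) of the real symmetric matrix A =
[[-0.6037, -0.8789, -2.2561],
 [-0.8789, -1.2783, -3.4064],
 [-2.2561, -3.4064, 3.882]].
sigma(A) ≈ {-4, 0, 6}

A is real symmetric, so its spectrum consists of real eigenvalues. Expanding the characteristic polynomial of the displayed matrix gives
  det(λ I - A) = p(λ) = λ^3 + (-2)λ^2 + (-24)λ + (0).
Solving p(λ) = 0 yields eigenvalues ≈ -4, 0, 6. (A is shown rounded to 4 decimals, so these recover the underlying integer eigenvalues to within that precision.)
Verification: the trace of A = 2 equals the sum of eigenvalues 2, and det(A) ≈ -0.0003 matches the eigenvalue product 0.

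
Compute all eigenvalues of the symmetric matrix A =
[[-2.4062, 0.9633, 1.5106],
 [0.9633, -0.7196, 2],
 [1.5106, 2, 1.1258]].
sigma(A) ≈ {-3, -2, 3}

A is real symmetric, so its spectrum consists of real eigenvalues. Expanding the characteristic polynomial of the displayed matrix gives
  det(λ I - A) = p(λ) = λ^3 + (2)λ^2 + (-9)λ + (-18).
Solving p(λ) = 0 yields eigenvalues ≈ -3, -2, 3. (A is shown rounded to 4 decimals, so these recover the underlying integer eigenvalues to within that precision.)
Verification: the trace of A = -2 equals the sum of eigenvalues -2, and det(A) ≈ 17.9997 matches the eigenvalue product 18.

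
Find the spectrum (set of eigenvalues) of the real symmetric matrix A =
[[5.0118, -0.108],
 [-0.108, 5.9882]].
sigma(A) ≈ {5, 6}

A is real symmetric, so its spectrum consists of real eigenvalues. Expanding the characteristic polynomial of the displayed matrix gives
  det(λ I - A) = p(λ) = λ^2 + (-11)λ + (30).
Solving p(λ) = 0 yields eigenvalues ≈ 5, 6. (A is shown rounded to 4 decimals, so these recover the underlying integer eigenvalues to within that precision.)
Verification: the trace of A = 11 equals the sum of eigenvalues 11, and det(A) ≈ 30.0000 matches the eigenvalue product 30.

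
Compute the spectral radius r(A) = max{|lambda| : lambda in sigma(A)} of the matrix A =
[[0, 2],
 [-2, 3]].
r(A) = 2

The eigenvalues of A are the roots of its characteristic polynomial. With M = A (coefficients from the trace and determinant):
  p(λ) = det(λ I - M) = λ^2 - 3λ + 4.
For λ^2 - 3λ + 4 the discriminant is -7. It is negative, so the roots are the complex-conjugate pair λ = 3/2 ± (sqrt(7)/2) i ≈ 1.5 ± 1.3229i. For a conjugate pair the product of the roots equals the constant term, so |λ|^2 = 4 and |λ| = sqrt(4) = 2.
Thus the eigenvalues (to 4 decimals) are 1.5 ± 1.3229i (modulus 2). The spectral radius is the largest modulus: r(A) = 2. (Cross-check: r(A) ≤ ||A||_2 ≈ 4; equality holds whenever A is normal, though it can also hold for some non-normal A.)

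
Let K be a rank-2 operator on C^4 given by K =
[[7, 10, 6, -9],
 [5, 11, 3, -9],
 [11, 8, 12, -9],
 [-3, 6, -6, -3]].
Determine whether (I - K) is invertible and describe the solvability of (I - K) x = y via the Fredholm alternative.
(I - K) is invertible (det(I - K) = 10 ≠ 0), so for every y in C^4 the equation (I - K) x = y has a unique solution.

K has rank 2 and factors as K = U V^T = u1 v1^T + u2 v2^T with u1 = (-1, -2, 1, -3), v1 = (2, -1, 3, 0), u2 = (-3, -3, -3, -1), v2 = (-3, -3, -3, 3) (multiplying out reproduces the displayed K). The nonzero eigenvalues of U V^T coincide with those of the 2 x 2 matrix G = V^T U = [[v1·u1, v1·u2], [v2·u1, v2·u2]] = [[3, -12], [-3, 24]], and by the Sylvester determinant identity det(I_4 - U V^T) = det(I_2 - V^T U) = det([[-2, 12], [3, -23]]) = (-2)(-23) - (12)(3) = 10. (Direct check: I - K =
[[-6, -10, -6, 9],
 [-5, -10, -3, 9],
 [-11, -8, -11, 9],
 [3, -6, 6, 4]]
has determinant 10.) The finite-dimensional Fredholm alternative says: either (I - K) is invertible, or ker(I - K) ≠ {0} and then range(I - K) = ker((I - K)^*)^⊥, with dim ker(I - K) = dim ker((I - K)^*). Since det(I - K) ≠ 0, 1 is not an eigenvalue of K and ker(I - K) = {0}, so we are in the first case: for every y there is a unique x = (I - K)^(-1) y. (Explicitly, by the Woodbury identity, (I - U V^T)^(-1) = I + U (I_2 - G)^(-1) V^T.)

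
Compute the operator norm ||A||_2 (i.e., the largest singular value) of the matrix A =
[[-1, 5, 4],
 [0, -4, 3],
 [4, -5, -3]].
||A||_2 ≈ 9.4873 (= sqrt(largest eigenvalue of A^T A))

||A||_2 = sigma_max(A) = sqrt(lambda_max(A^T A)). Form the symmetric matrix M = A^T A =
[[17, -25, -16],
 [-25, 66, 23],
 [-16, 23, 34]].
Its characteristic polynomial (trace, sum of principal 2x2 minors, determinant of M give the coefficients) is
  p(λ) = det(λ I - M) = λ^3 - 117λ^2 + 2534λ - 9409.
No integer candidate from the rational root theorem (±divisors of 9409) is a root, so the roots are irrational. The cubic discriminant is Δ = 10357876849 > 0, so there are three distinct real roots. p(4) = -1081 and p(5) = 461 have opposite signs, so a root lies in (4, 5); Newton's method refines it to λ ≈ 4.6866. p(22) = 359 and p(23) = -853 have opposite signs, so a root lies in (22, 23); Newton's method refines it to λ ≈ 22.3049. p(90) = -49 and p(91) = 5879 have opposite signs, so a root lies in (90, 91); Newton's method refines it to λ ≈ 90.0085. Check (Vieta): the three roots sum to 117, matching tr M = 117.
So the eigenvalues of A^T A are ≈ 4.6866, 22.3049, 90.0085 (all ≥ 0, as they must be for A^T A). The largest is λ_max ≈ 90.0085, hence ||A||_2 = sqrt(λ_max) ≈ 9.4873.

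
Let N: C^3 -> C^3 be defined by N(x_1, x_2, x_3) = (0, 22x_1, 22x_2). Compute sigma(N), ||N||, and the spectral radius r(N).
sigma(N) = {0}; ||N|| = 22; r(N) = 0. (N is nilpotent with N^3 = 0.)

On C^3, N is a strictly lower-triangular matrix with 22 on the subdiagonal and zeros elsewhere, so its characteristic polynomial is lambda^3 and every eigenvalue is 0: sigma(N) = {0}. For the operator norm, N e_i = 22e_{i+1} for i = 1, ..., 2 and N e_3 = 0, so the singular values of N are 22 (with multiplicity 2) and 0; hence ||N|| = 22. The spectral radius r(N) = max|lambda| = 0. Note ||N|| > r(N) — characteristic of non-normal nilpotent operators. Indeed N^3 = 0.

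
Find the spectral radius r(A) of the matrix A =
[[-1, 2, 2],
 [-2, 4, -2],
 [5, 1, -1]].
r(A) ≈ 4.2477

The eigenvalues of A are the roots of its characteristic polynomial. With M = A (coefficients from the trace, the sum of principal 2x2 minors, and det A):
  p(λ) = det(λ I - M) = λ^3 - 2λ^2 - 11λ + 66.
No integer candidate from the rational root theorem (±divisors of 66) is a root, so the roots are irrational. The cubic discriminant is Δ = -83556 < 0, so there is one real root and a complex-conjugate pair. p(-5) = -54 and p(-4) = 14 have opposite signs, so a root lies in (-5, -4); Newton's method refines it to λ ≈ -4.2477. Dividing out (λ - (-4.2477)) leaves approximately λ^2 - 6.2477λ + 15.538. For λ^2 - 6.2477λ + 15.538 the discriminant is -23.1186. It is negative, so the remaining roots are the complex-conjugate pair λ ≈ 3.1238 ± 2.4041i. Their product equals the constant term, so |λ|^2 ≈ 15.538 and |λ| ≈ 3.9418.
Thus the eigenvalues (to 4 decimals) are -4.2477 (modulus 4.2477); 3.1238 ± 2.4041i (modulus 3.9418). The spectral radius is the largest modulus: r(A) ≈ 4.2477. (Cross-check: r(A) ≤ ||A||_2 ≈ 5.679; equality holds whenever A is normal, though it can also hold for some non-normal A.)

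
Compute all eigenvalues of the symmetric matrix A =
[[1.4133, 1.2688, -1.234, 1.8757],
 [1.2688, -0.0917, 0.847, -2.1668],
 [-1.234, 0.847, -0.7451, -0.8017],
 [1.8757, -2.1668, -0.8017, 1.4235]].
sigma(A) ≈ {-3, -1, 2, 4}

A is real symmetric, so its spectrum consists of real eigenvalues. Expanding the characteristic polynomial of the displayed matrix gives
  det(λ I - A) = p(λ) = λ^4 + (-2)λ^3 + (-13)λ^2 + (14)λ + (23.9989).
Solving p(λ) = 0 yields eigenvalues ≈ -3, -1, 2, 4. (A is shown rounded to 4 decimals, so these recover the underlying integer eigenvalues to within that precision.)
Verification: the trace of A = 2 equals the sum of eigenvalues 2, and det(A) ≈ 23.9989 matches the eigenvalue product 24.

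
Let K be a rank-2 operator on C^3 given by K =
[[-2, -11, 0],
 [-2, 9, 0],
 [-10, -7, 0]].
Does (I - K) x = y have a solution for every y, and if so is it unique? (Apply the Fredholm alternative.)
(I - K) is invertible (det(I - K) = -46 ≠ 0), so for every y in C^3 the equation (I - K) x = y has a unique solution.

K has rank 2 and factors as K = U V^T = u1 v1^T + u2 v2^T with u1 = (-3, 2, -3), v1 = (2, 3, 0), u2 = (-2, 3, 2), v2 = (-2, 1, 0) (multiplying out reproduces the displayed K). The nonzero eigenvalues of U V^T coincide with those of the 2 x 2 matrix G = V^T U = [[v1·u1, v1·u2], [v2·u1, v2·u2]] = [[0, 5], [8, 7]], and by the Sylvester determinant identity det(I_3 - U V^T) = det(I_2 - V^T U) = det([[1, -5], [-8, -6]]) = (1)(-6) - (-5)(-8) = -46. (Direct check: I - K =
[[3, 11, 0],
 [2, -8, 0],
 [10, 7, 1]]
has determinant -46.) The finite-dimensional Fredholm alternative says: either (I - K) is invertible, or ker(I - K) ≠ {0} and then range(I - K) = ker((I - K)^*)^⊥, with dim ker(I - K) = dim ker((I - K)^*). Since det(I - K) ≠ 0, 1 is not an eigenvalue of K and ker(I - K) = {0}, so we are in the first case: for every y there is a unique x = (I - K)^(-1) y. (Explicitly, by the Woodbury identity, (I - U V^T)^(-1) = I + U (I_2 - G)^(-1) V^T.)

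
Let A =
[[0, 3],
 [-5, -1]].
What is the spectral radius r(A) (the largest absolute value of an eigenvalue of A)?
r(A) = sqrt(15) ≈ 3.873

The eigenvalues of A are the roots of its characteristic polynomial. With M = A (coefficients from the trace and determinant):
  p(λ) = det(λ I - M) = λ^2 + λ + 15.
For λ^2 + λ + 15 the discriminant is -59. It is negative, so the roots are the complex-conjugate pair λ = -1/2 ± (sqrt(59)/2) i ≈ -0.5 ± 3.8406i. For a conjugate pair the product of the roots equals the constant term, so |λ|^2 = 15 and |λ| = sqrt(15) ≈ 3.873.
Thus the eigenvalues (to 4 decimals) are -0.5 ± 3.8406i (modulus 3.873). The spectral radius is the largest modulus: r(A) = sqrt(15) ≈ 3.873. (Cross-check: r(A) ≤ ||A||_2 ≈ 5.1492; equality holds whenever A is normal, though it can also hold for some non-normal A.)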